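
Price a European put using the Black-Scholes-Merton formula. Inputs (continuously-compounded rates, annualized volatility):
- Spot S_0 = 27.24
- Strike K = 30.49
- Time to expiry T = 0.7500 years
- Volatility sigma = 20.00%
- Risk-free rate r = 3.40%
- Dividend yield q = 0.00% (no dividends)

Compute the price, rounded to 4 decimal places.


d1 = (ln(S/K) + (r - q + 0.5*sigma^2) * T) / (sigma * sqrt(T)) = -0.41691779
d2 = d1 - sigma * sqrt(T) = -0.59012287
exp(-rT) = 0.97482238; exp(-qT) = 1.00000000
P = K * exp(-rT) * N(-d2) - S_0 * exp(-qT) * N(-d1)
N(-d1) = 0.66163073; N(-d2) = 0.72244586
P = 30.4900 * 0.97482238 * 0.72244586 - 27.2400 * 1.00000000 * 0.66163073 = 3.4500

Answer: Price = 3.4500


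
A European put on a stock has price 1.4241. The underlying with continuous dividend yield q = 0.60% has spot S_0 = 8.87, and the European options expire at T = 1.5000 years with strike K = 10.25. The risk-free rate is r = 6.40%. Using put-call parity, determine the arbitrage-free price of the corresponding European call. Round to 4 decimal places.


Put-call parity: C - P = S_0 * exp(-qT) - K * exp(-rT).
S_0 * exp(-qT) = 8.8700 * 0.99104038 = 8.79052816
K * exp(-rT) = 10.2500 * 0.90846402 = 9.31175616
C = P + S*exp(-qT) - K*exp(-rT)
C = 1.4241 + 8.79052816 - 9.31175616 = 0.9029

Answer: Call price = 0.9029


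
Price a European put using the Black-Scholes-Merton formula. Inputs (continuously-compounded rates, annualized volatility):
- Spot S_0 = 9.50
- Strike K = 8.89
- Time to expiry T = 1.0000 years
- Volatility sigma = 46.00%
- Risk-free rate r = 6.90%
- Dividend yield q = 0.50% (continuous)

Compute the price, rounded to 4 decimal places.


d1 = (ln(S/K) + (r - q + 0.5*sigma^2) * T) / (sigma * sqrt(T)) = 0.51340163
d2 = d1 - sigma * sqrt(T) = 0.05340163
exp(-rT) = 0.93332668; exp(-qT) = 0.99501248
P = K * exp(-rT) * N(-d2) - S_0 * exp(-qT) * N(-d1)
N(-d1) = 0.30383520; N(-d2) = 0.47870595
P = 8.8900 * 0.93332668 * 0.47870595 - 9.5000 * 0.99501248 * 0.30383520 = 1.0999

Answer: Price = 1.0999


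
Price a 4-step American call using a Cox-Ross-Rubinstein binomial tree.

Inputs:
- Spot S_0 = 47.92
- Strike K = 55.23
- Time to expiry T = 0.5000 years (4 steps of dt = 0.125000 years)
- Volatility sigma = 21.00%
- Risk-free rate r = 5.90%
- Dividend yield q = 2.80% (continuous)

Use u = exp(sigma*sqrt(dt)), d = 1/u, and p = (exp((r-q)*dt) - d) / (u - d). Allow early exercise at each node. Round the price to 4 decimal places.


Answer: Price = V(0,0) = 0.6871

Derivation:
dt = T/N = 0.125000
u = exp(sigma*sqrt(dt)) = 1.077072; d = 1/u = 0.928443
p = (exp((r-q)*dt) - d) / (u - d) = 0.507569
Discount per step: exp(-r*dt) = 0.992652
Stock lattice S(k, i) with i counting down-moves:
  k=0: S(0,0) = 47.9200
  k=1: S(1,0) = 51.6133; S(1,1) = 44.4910
  k=2: S(2,0) = 55.5912; S(2,1) = 47.9200; S(2,2) = 41.3074
  k=3: S(3,0) = 59.8758; S(3,1) = 51.6133; S(3,2) = 44.4910; S(3,3) = 38.3515
  k=4: S(4,0) = 64.4905; S(4,1) = 55.5912; S(4,2) = 47.9200; S(4,3) = 41.3074; S(4,4) = 35.6072
Terminal payoffs V(N, i) = max(S_T - K, 0):
  V(4,0) = 9.260492; V(4,1) = 0.361226; V(4,2) = 0.000000; V(4,3) = 0.000000; V(4,4) = 0.000000
Backward induction: V(k, i) = exp(-r*dt) * [p * V(k+1, i) + (1-p) * V(k+1, i+1)]; then take max(V_cont, immediate exercise) for American.
  V(3,0) = exp(-r*dt) * [p*9.260492 + (1-p)*0.361226] = 4.842375; exercise = 4.645750; V(3,0) = max -> 4.842375
  V(3,1) = exp(-r*dt) * [p*0.361226 + (1-p)*0.000000] = 0.182000; exercise = 0.000000; V(3,1) = max -> 0.182000
  V(3,2) = exp(-r*dt) * [p*0.000000 + (1-p)*0.000000] = 0.000000; exercise = 0.000000; V(3,2) = max -> 0.000000
  V(3,3) = exp(-r*dt) * [p*0.000000 + (1-p)*0.000000] = 0.000000; exercise = 0.000000; V(3,3) = max -> 0.000000
  V(2,0) = exp(-r*dt) * [p*4.842375 + (1-p)*0.182000] = 2.528744; exercise = 0.361226; V(2,0) = max -> 2.528744
  V(2,1) = exp(-r*dt) * [p*0.182000 + (1-p)*0.000000] = 0.091699; exercise = 0.000000; V(2,1) = max -> 0.091699
  V(2,2) = exp(-r*dt) * [p*0.000000 + (1-p)*0.000000] = 0.000000; exercise = 0.000000; V(2,2) = max -> 0.000000
  V(1,0) = exp(-r*dt) * [p*2.528744 + (1-p)*0.091699] = 1.318905; exercise = 0.000000; V(1,0) = max -> 1.318905
  V(1,1) = exp(-r*dt) * [p*0.091699 + (1-p)*0.000000] = 0.046201; exercise = 0.000000; V(1,1) = max -> 0.046201
  V(0,0) = exp(-r*dt) * [p*1.318905 + (1-p)*0.046201] = 0.687100; exercise = 0.000000; V(0,0) = max -> 0.687100


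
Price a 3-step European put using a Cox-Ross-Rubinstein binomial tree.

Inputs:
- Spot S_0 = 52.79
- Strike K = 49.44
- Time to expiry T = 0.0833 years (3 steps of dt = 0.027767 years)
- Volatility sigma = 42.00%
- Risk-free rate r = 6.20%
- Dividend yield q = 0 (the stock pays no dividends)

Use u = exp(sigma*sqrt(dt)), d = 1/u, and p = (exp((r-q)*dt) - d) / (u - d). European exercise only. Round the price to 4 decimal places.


Answer: Price = V(0,0) = 0.9349

Derivation:
dt = T/N = 0.027767
u = exp(sigma*sqrt(dt)) = 1.072493; d = 1/u = 0.932407
p = (exp((r-q)*dt) - d) / (u - d) = 0.494810
Discount per step: exp(-r*dt) = 0.998280
Stock lattice S(k, i) with i counting down-moves:
  k=0: S(0,0) = 52.7900
  k=1: S(1,0) = 56.6169; S(1,1) = 49.2218
  k=2: S(2,0) = 60.7213; S(2,1) = 52.7900; S(2,2) = 45.8947
  k=3: S(3,0) = 65.1231; S(3,1) = 56.6169; S(3,2) = 49.2218; S(3,3) = 42.7925
Terminal payoffs V(N, i) = max(K - S_T, 0):
  V(3,0) = 0.000000; V(3,1) = 0.000000; V(3,2) = 0.218241; V(3,3) = 6.647460
Backward induction: V(k, i) = exp(-r*dt) * [p * V(k+1, i) + (1-p) * V(k+1, i+1)].
  V(2,0) = exp(-r*dt) * [p*0.000000 + (1-p)*0.000000] = 0.000000
  V(2,1) = exp(-r*dt) * [p*0.000000 + (1-p)*0.218241] = 0.110064
  V(2,2) = exp(-r*dt) * [p*0.218241 + (1-p)*6.647460] = 3.460254
  V(1,0) = exp(-r*dt) * [p*0.000000 + (1-p)*0.110064] = 0.055507
  V(1,1) = exp(-r*dt) * [p*0.110064 + (1-p)*3.460254] = 1.799445
  V(0,0) = exp(-r*dt) * [p*0.055507 + (1-p)*1.799445] = 0.934916


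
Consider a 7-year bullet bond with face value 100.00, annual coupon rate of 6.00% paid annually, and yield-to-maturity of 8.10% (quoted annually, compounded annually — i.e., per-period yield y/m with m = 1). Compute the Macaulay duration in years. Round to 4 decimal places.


Coupon per period c = face * coupon_rate / m = 6.000000
Periods per year m = 1; per-period yield y/m = 0.081000
Number of cashflows N = 7
Cashflows (t years, CF_t, discount factor 1/(1+y/m)^(m*t), PV):
  t = 1.0000: CF_t = 6.000000, DF = 0.925069, PV = 5.550416
  t = 2.0000: CF_t = 6.000000, DF = 0.855753, PV = 5.134520
  t = 3.0000: CF_t = 6.000000, DF = 0.791631, PV = 4.749787
  t = 4.0000: CF_t = 6.000000, DF = 0.732314, PV = 4.393883
  t = 5.0000: CF_t = 6.000000, DF = 0.677441, PV = 4.064646
  t = 6.0000: CF_t = 6.000000, DF = 0.626680, PV = 3.760080
  t = 7.0000: CF_t = 106.000000, DF = 0.579722, PV = 61.450583
Price P = sum_t PV_t = 89.103916
Macaulay numerator sum_t t * PV_t:
  t * PV_t at t = 1.0000: 5.550416
  t * PV_t at t = 2.0000: 10.269040
  t * PV_t at t = 3.0000: 14.249362
  t * PV_t at t = 4.0000: 17.575531
  t * PV_t at t = 5.0000: 20.323232
  t * PV_t at t = 6.0000: 22.560480
  t * PV_t at t = 7.0000: 430.154081
Macaulay duration D = (sum_t t * PV_t) / P = 520.682144 / 89.103916 = 5.843538

Answer: Macaulay duration = 5.8435 years


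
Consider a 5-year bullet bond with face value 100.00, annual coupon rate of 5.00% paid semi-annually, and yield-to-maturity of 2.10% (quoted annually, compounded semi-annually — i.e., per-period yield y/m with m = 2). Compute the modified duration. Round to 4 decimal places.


Answer: Modified duration = 4.4767

Derivation:
Coupon per period c = face * coupon_rate / m = 2.500000
Periods per year m = 2; per-period yield y/m = 0.010500
Number of cashflows N = 10
Cashflows (t years, CF_t, discount factor 1/(1+y/m)^(m*t), PV):
  t = 0.5000: CF_t = 2.500000, DF = 0.989609, PV = 2.474023
  t = 1.0000: CF_t = 2.500000, DF = 0.979326, PV = 2.448315
  t = 1.5000: CF_t = 2.500000, DF = 0.969150, PV = 2.422875
  t = 2.0000: CF_t = 2.500000, DF = 0.959080, PV = 2.397699
  t = 2.5000: CF_t = 2.500000, DF = 0.949114, PV = 2.372785
  t = 3.0000: CF_t = 2.500000, DF = 0.939252, PV = 2.348130
  t = 3.5000: CF_t = 2.500000, DF = 0.929492, PV = 2.323731
  t = 4.0000: CF_t = 2.500000, DF = 0.919834, PV = 2.299585
  t = 4.5000: CF_t = 2.500000, DF = 0.910276, PV = 2.275690
  t = 5.0000: CF_t = 102.500000, DF = 0.900818, PV = 92.333795
Price P = sum_t PV_t = 113.696629
First compute Macaulay numerator sum_t t * PV_t:
  t * PV_t at t = 0.5000: 1.237011
  t * PV_t at t = 1.0000: 2.448315
  t * PV_t at t = 1.5000: 3.634313
  t * PV_t at t = 2.0000: 4.795399
  t * PV_t at t = 2.5000: 5.931963
  t * PV_t at t = 3.0000: 7.044389
  t * PV_t at t = 3.5000: 8.133057
  t * PV_t at t = 4.0000: 9.198340
  t * PV_t at t = 4.5000: 10.240606
  t * PV_t at t = 5.0000: 461.668976
Macaulay duration D = 514.332370 / 113.696629 = 4.523726
Modified duration = D / (1 + y/m) = 4.523726 / (1 + 0.010500) = 4.476720


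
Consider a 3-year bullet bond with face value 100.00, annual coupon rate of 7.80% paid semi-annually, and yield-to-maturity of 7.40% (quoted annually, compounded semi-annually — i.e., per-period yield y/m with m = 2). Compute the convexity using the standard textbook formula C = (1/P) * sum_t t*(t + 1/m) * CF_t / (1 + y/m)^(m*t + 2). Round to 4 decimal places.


Answer: Convexity = 8.6159

Derivation:
Coupon per period c = face * coupon_rate / m = 3.900000
Periods per year m = 2; per-period yield y/m = 0.037000
Number of cashflows N = 6
Cashflows (t years, CF_t, discount factor 1/(1+y/m)^(m*t), PV):
  t = 0.5000: CF_t = 3.900000, DF = 0.964320, PV = 3.760849
  t = 1.0000: CF_t = 3.900000, DF = 0.929913, PV = 3.626662
  t = 1.5000: CF_t = 3.900000, DF = 0.896734, PV = 3.497263
  t = 2.0000: CF_t = 3.900000, DF = 0.864739, PV = 3.372482
  t = 2.5000: CF_t = 3.900000, DF = 0.833885, PV = 3.252152
  t = 3.0000: CF_t = 103.900000, DF = 0.804132, PV = 83.549337
Price P = sum_t PV_t = 101.058745
Convexity numerator sum_t t*(t + 1/m) * CF_t / (1+y/m)^(m*t + 2):
  t = 0.5000: term = 1.748632
  t = 1.0000: term = 5.058722
  t = 1.5000: term = 9.756456
  t = 2.0000: term = 15.680578
  t = 2.5000: term = 22.681646
  t = 3.0000: term = 815.783272
Convexity = (1/P) * sum = 870.709306 / 101.058745 = 8.615873


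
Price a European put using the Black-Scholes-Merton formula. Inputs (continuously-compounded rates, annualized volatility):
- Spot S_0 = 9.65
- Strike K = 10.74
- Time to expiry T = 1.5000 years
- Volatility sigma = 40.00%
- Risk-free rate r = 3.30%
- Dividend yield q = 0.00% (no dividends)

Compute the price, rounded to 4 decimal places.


d1 = (ln(S/K) + (r - q + 0.5*sigma^2) * T) / (sigma * sqrt(T)) = 0.12754254
d2 = d1 - sigma * sqrt(T) = -0.36235541
exp(-rT) = 0.95170516; exp(-qT) = 1.00000000
P = K * exp(-rT) * N(-d2) - S_0 * exp(-qT) * N(-d1)
N(-d1) = 0.44925550; N(-d2) = 0.64145677
P = 10.7400 * 0.95170516 * 0.64145677 - 9.6500 * 1.00000000 * 0.44925550 = 2.2212

Answer: Price = 2.2212


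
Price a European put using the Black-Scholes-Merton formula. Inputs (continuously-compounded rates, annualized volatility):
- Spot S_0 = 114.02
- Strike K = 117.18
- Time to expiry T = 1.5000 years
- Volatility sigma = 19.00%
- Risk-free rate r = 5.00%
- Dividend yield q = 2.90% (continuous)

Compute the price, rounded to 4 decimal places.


d1 = (ln(S/K) + (r - q + 0.5*sigma^2) * T) / (sigma * sqrt(T)) = 0.13423916
d2 = d1 - sigma * sqrt(T) = -0.09846236
exp(-rT) = 0.92774349; exp(-qT) = 0.95743255
P = K * exp(-rT) * N(-d2) - S_0 * exp(-qT) * N(-d1)
N(-d1) = 0.44660673; N(-d2) = 0.53921742
P = 117.1800 * 0.92774349 * 0.53921742 - 114.0200 * 0.95743255 * 0.44660673 = 9.8655

Answer: Price = 9.8655


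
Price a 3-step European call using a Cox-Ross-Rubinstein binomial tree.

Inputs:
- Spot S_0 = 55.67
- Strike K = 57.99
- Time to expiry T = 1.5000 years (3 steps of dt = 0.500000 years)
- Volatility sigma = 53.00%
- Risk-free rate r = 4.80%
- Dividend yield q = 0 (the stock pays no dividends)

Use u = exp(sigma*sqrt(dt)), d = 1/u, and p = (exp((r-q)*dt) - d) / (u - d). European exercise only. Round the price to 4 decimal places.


Answer: Price = V(0,0) = 15.8679

Derivation:
dt = T/N = 0.500000
u = exp(sigma*sqrt(dt)) = 1.454652; d = 1/u = 0.687450
p = (exp((r-q)*dt) - d) / (u - d) = 0.439051
Discount per step: exp(-r*dt) = 0.976286
Stock lattice S(k, i) with i counting down-moves:
  k=0: S(0,0) = 55.6700
  k=1: S(1,0) = 80.9805; S(1,1) = 38.2703
  k=2: S(2,0) = 117.7984; S(2,1) = 55.6700; S(2,2) = 26.3089
  k=3: S(3,0) = 171.3556; S(3,1) = 80.9805; S(3,2) = 38.2703; S(3,3) = 18.0861
Terminal payoffs V(N, i) = max(S_T - K, 0):
  V(3,0) = 113.365644; V(3,1) = 22.990469; V(3,2) = 0.000000; V(3,3) = 0.000000
Backward induction: V(k, i) = exp(-r*dt) * [p * V(k+1, i) + (1-p) * V(k+1, i+1)].
  V(2,0) = exp(-r*dt) * [p*113.365644 + (1-p)*22.990469] = 61.183580
  V(2,1) = exp(-r*dt) * [p*22.990469 + (1-p)*0.000000] = 9.854609
  V(2,2) = exp(-r*dt) * [p*0.000000 + (1-p)*0.000000] = 0.000000
  V(1,0) = exp(-r*dt) * [p*61.183580 + (1-p)*9.854609] = 31.622507
  V(1,1) = exp(-r*dt) * [p*9.854609 + (1-p)*0.000000] = 4.224069
  V(0,0) = exp(-r*dt) * [p*31.622507 + (1-p)*4.224069] = 15.867934


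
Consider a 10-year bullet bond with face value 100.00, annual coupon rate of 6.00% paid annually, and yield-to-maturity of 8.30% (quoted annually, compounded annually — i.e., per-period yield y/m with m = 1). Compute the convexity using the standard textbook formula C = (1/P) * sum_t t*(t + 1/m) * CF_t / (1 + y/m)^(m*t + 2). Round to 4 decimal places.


Answer: Convexity = 64.3649

Derivation:
Coupon per period c = face * coupon_rate / m = 6.000000
Periods per year m = 1; per-period yield y/m = 0.083000
Number of cashflows N = 10
Cashflows (t years, CF_t, discount factor 1/(1+y/m)^(m*t), PV):
  t = 1.0000: CF_t = 6.000000, DF = 0.923361, PV = 5.540166
  t = 2.0000: CF_t = 6.000000, DF = 0.852596, PV = 5.115574
  t = 3.0000: CF_t = 6.000000, DF = 0.787254, PV = 4.723521
  t = 4.0000: CF_t = 6.000000, DF = 0.726919, PV = 4.361516
  t = 5.0000: CF_t = 6.000000, DF = 0.671209, PV = 4.027253
  t = 6.0000: CF_t = 6.000000, DF = 0.619768, PV = 3.718609
  t = 7.0000: CF_t = 6.000000, DF = 0.572270, PV = 3.433619
  t = 8.0000: CF_t = 6.000000, DF = 0.528412, PV = 3.170470
  t = 9.0000: CF_t = 6.000000, DF = 0.487915, PV = 2.927488
  t = 10.0000: CF_t = 106.000000, DF = 0.450521, PV = 47.755269
Price P = sum_t PV_t = 84.773485
Convexity numerator sum_t t*(t + 1/m) * CF_t / (1+y/m)^(m*t + 2):
  t = 1.0000: term = 9.447043
  t = 2.0000: term = 26.169093
  t = 3.0000: term = 48.327042
  t = 4.0000: term = 74.372179
  t = 5.0000: term = 103.008558
  t = 6.0000: term = 133.159724
  t = 7.0000: term = 163.939334
  t = 8.0000: term = 194.625249
  t = 9.0000: term = 224.636714
  t = 10.0000: term = 4478.752576
Convexity = (1/P) * sum = 5456.437512 / 84.773485 = 64.364908


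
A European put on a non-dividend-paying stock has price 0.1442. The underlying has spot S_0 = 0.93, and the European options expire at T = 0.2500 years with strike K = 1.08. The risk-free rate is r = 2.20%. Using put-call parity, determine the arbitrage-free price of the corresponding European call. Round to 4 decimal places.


Answer: Call price = 0.0001

Derivation:
Put-call parity: C - P = S_0 * exp(-qT) - K * exp(-rT).
S_0 * exp(-qT) = 0.9300 * 1.00000000 = 0.93000000
K * exp(-rT) = 1.0800 * 0.99451510 = 1.07407631
C = P + S*exp(-qT) - K*exp(-rT)
C = 0.1442 + 0.93000000 - 1.07407631 = 0.0001


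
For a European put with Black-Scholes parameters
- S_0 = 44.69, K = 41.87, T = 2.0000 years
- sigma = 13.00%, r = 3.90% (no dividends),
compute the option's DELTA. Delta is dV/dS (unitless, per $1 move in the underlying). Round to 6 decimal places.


d1 = 0.8707214067; d2 = 0.6868736436
phi(d1) = 0.2730729189; exp(-qT) = 1.0000000000; exp(-rT) = 0.9249644265
N(-d1) = 0.1919531436
Delta = -exp(-qT) * N(-d1) = -1.0000000000 * 0.1919531436 = -0.191953

Answer: Delta = -0.191953


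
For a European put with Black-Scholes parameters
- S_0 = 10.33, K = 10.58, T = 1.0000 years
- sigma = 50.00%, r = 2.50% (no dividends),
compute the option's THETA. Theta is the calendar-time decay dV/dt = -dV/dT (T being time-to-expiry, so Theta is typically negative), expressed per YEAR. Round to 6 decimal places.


Answer: Theta = -0.843794

Derivation:
d1 = 0.2521737134; d2 = -0.2478262866
phi(d1) = 0.3864571345; exp(-qT) = 1.0000000000; exp(-rT) = 0.9753099120
Theta = -S*exp(-qT)*phi(d1)*sigma/(2*sqrt(T)) + r*K*exp(-rT)*N(-d2) - q*S*exp(-qT)*N(-d1)
N(-d1) = 0.4004533976; N(-d2) = 0.5978655923; sqrt(T) = 1.0000000000
Term 1 = -10.3300 * 1.0000000000 * 0.3864571345 * 0.5000 / (2 * 1.0000000000) = -0.9980255498
Term 2 = 0.0250 * 10.5800 * 0.9753099120 * 0.5978655923 = 0.1542310710
Term 3 = 0 (no dividend yield, q = 0)
Theta = -0.9980255498 + (0.1542310710) + (0.0000000000) = -0.843794


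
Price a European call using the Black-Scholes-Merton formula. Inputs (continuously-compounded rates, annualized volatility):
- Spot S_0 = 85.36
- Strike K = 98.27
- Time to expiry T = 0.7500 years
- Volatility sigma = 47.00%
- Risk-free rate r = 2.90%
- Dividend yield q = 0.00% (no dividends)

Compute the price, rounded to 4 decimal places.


Answer: Price = 9.8511

Derivation:
d1 = (ln(S/K) + (r - q + 0.5*sigma^2) * T) / (sigma * sqrt(T)) = -0.08906840
d2 = d1 - sigma * sqrt(T) = -0.49610034
exp(-rT) = 0.97848483; exp(-qT) = 1.00000000
C = S_0 * exp(-qT) * N(d1) - K * exp(-rT) * N(d2)
N(d1) = 0.46451377; N(d2) = 0.30991181
C = 85.3600 * 1.00000000 * 0.46451377 - 98.2700 * 0.97848483 * 0.30991181 = 9.8511


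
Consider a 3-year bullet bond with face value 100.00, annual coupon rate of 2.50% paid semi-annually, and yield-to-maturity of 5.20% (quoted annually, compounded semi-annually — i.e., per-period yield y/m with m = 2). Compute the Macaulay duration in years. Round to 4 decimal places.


Coupon per period c = face * coupon_rate / m = 1.250000
Periods per year m = 2; per-period yield y/m = 0.026000
Number of cashflows N = 6
Cashflows (t years, CF_t, discount factor 1/(1+y/m)^(m*t), PV):
  t = 0.5000: CF_t = 1.250000, DF = 0.974659, PV = 1.218324
  t = 1.0000: CF_t = 1.250000, DF = 0.949960, PV = 1.187450
  t = 1.5000: CF_t = 1.250000, DF = 0.925887, PV = 1.157359
  t = 2.0000: CF_t = 1.250000, DF = 0.902424, PV = 1.128030
  t = 2.5000: CF_t = 1.250000, DF = 0.879555, PV = 1.099444
  t = 3.0000: CF_t = 101.250000, DF = 0.857266, PV = 86.798230
Price P = sum_t PV_t = 92.588836
Macaulay numerator sum_t t * PV_t:
  t * PV_t at t = 0.5000: 0.609162
  t * PV_t at t = 1.0000: 1.187450
  t * PV_t at t = 1.5000: 1.736038
  t * PV_t at t = 2.0000: 2.256060
  t * PV_t at t = 2.5000: 2.748611
  t * PV_t at t = 3.0000: 260.394689
Macaulay duration D = (sum_t t * PV_t) / P = 268.932009 / 92.588836 = 2.904584

Answer: Macaulay duration = 2.9046 years


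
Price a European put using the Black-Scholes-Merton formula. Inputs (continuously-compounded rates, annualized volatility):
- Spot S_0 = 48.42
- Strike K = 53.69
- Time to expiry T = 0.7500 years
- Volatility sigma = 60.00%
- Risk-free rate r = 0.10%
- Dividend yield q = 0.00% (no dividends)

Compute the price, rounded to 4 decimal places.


Answer: Price = 13.2748

Derivation:
d1 = (ln(S/K) + (r - q + 0.5*sigma^2) * T) / (sigma * sqrt(T)) = 0.06242347
d2 = d1 - sigma * sqrt(T) = -0.45719177
exp(-rT) = 0.99925028; exp(-qT) = 1.00000000
P = K * exp(-rT) * N(-d2) - S_0 * exp(-qT) * N(-d1)
N(-d1) = 0.47511280; N(-d2) = 0.67623339
P = 53.6900 * 0.99925028 * 0.67623339 - 48.4200 * 1.00000000 * 0.47511280 = 13.2748


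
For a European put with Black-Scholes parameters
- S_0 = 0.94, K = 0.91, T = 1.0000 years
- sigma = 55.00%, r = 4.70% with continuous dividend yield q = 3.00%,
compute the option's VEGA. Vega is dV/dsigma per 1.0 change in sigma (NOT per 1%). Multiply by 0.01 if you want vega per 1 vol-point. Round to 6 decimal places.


d1 = 0.3648823196; d2 = -0.1851176804
phi(d1) = 0.3732495356; exp(-qT) = 0.9704455335; exp(-rT) = 0.9540873976
Vega = S * exp(-qT) * phi(d1) * sqrt(T) = 0.9400 * 0.9704455335 * 0.3732495356 * 1.0000000000 = 0.340485

Answer: Vega = 0.340485


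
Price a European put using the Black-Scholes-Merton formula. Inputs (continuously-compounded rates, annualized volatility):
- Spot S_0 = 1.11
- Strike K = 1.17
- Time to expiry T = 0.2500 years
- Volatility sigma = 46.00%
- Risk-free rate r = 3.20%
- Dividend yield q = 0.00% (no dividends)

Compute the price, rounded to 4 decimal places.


Answer: Price = 0.1312

Derivation:
d1 = (ln(S/K) + (r - q + 0.5*sigma^2) * T) / (sigma * sqrt(T)) = -0.07910319
d2 = d1 - sigma * sqrt(T) = -0.30910319
exp(-rT) = 0.99203191; exp(-qT) = 1.00000000
P = K * exp(-rT) * N(-d2) - S_0 * exp(-qT) * N(-d1)
N(-d1) = 0.53152473; N(-d2) = 0.62137848
P = 1.1700 * 0.99203191 * 0.62137848 - 1.1100 * 1.00000000 * 0.53152473 = 0.1312


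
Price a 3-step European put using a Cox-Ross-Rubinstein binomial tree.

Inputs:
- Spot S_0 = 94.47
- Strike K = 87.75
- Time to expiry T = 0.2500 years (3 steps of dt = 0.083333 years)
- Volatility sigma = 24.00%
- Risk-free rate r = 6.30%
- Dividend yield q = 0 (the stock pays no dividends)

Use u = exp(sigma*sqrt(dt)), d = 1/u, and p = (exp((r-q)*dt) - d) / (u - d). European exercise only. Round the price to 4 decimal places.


Answer: Price = V(0,0) = 1.1937

Derivation:
dt = T/N = 0.083333
u = exp(sigma*sqrt(dt)) = 1.071738; d = 1/u = 0.933063
p = (exp((r-q)*dt) - d) / (u - d) = 0.520644
Discount per step: exp(-r*dt) = 0.994764
Stock lattice S(k, i) with i counting down-moves:
  k=0: S(0,0) = 94.4700
  k=1: S(1,0) = 101.2471; S(1,1) = 88.1465
  k=2: S(2,0) = 108.5104; S(2,1) = 94.4700; S(2,2) = 82.2463
  k=3: S(3,0) = 116.2948; S(3,1) = 101.2471; S(3,2) = 88.1465; S(3,3) = 76.7410
Terminal payoffs V(N, i) = max(K - S_T, 0):
  V(3,0) = 0.000000; V(3,1) = 0.000000; V(3,2) = 0.000000; V(3,3) = 11.008991
Backward induction: V(k, i) = exp(-r*dt) * [p * V(k+1, i) + (1-p) * V(k+1, i+1)].
  V(2,0) = exp(-r*dt) * [p*0.000000 + (1-p)*0.000000] = 0.000000
  V(2,1) = exp(-r*dt) * [p*0.000000 + (1-p)*0.000000] = 0.000000
  V(2,2) = exp(-r*dt) * [p*0.000000 + (1-p)*11.008991] = 5.249590
  V(1,0) = exp(-r*dt) * [p*0.000000 + (1-p)*0.000000] = 0.000000
  V(1,1) = exp(-r*dt) * [p*0.000000 + (1-p)*5.249590] = 2.503244
  V(0,0) = exp(-r*dt) * [p*0.000000 + (1-p)*2.503244] = 1.193661


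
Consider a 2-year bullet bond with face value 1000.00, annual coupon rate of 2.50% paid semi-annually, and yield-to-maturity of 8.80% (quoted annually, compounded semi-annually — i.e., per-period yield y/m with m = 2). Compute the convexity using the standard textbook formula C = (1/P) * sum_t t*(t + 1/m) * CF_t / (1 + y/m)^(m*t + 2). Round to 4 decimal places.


Coupon per period c = face * coupon_rate / m = 12.500000
Periods per year m = 2; per-period yield y/m = 0.044000
Number of cashflows N = 4
Cashflows (t years, CF_t, discount factor 1/(1+y/m)^(m*t), PV):
  t = 0.5000: CF_t = 12.500000, DF = 0.957854, PV = 11.973180
  t = 1.0000: CF_t = 12.500000, DF = 0.917485, PV = 11.468563
  t = 1.5000: CF_t = 12.500000, DF = 0.878817, PV = 10.985214
  t = 2.0000: CF_t = 1012.500000, DF = 0.841779, PV = 852.301077
Price P = sum_t PV_t = 886.728034
Convexity numerator sum_t t*(t + 1/m) * CF_t / (1+y/m)^(m*t + 2):
  t = 0.5000: term = 5.492607
  t = 1.0000: term = 15.783353
  t = 1.5000: term = 30.236309
  t = 2.0000: term = 3909.867538
Convexity = (1/P) * sum = 3961.379807 / 886.728034 = 4.467412

Answer: Convexity = 4.4674


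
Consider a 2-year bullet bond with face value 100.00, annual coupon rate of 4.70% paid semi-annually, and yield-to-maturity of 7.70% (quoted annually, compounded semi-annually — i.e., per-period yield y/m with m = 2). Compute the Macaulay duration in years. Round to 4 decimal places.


Answer: Macaulay duration = 1.9299 years

Derivation:
Coupon per period c = face * coupon_rate / m = 2.350000
Periods per year m = 2; per-period yield y/m = 0.038500
Number of cashflows N = 4
Cashflows (t years, CF_t, discount factor 1/(1+y/m)^(m*t), PV):
  t = 0.5000: CF_t = 2.350000, DF = 0.962927, PV = 2.262879
  t = 1.0000: CF_t = 2.350000, DF = 0.927229, PV = 2.178988
  t = 1.5000: CF_t = 2.350000, DF = 0.892854, PV = 2.098207
  t = 2.0000: CF_t = 102.350000, DF = 0.859754, PV = 87.995780
Price P = sum_t PV_t = 94.535854
Macaulay numerator sum_t t * PV_t:
  t * PV_t at t = 0.5000: 1.131440
  t * PV_t at t = 1.0000: 2.178988
  t * PV_t at t = 1.5000: 3.147311
  t * PV_t at t = 2.0000: 175.991559
Macaulay duration D = (sum_t t * PV_t) / P = 182.449298 / 94.535854 = 1.929948


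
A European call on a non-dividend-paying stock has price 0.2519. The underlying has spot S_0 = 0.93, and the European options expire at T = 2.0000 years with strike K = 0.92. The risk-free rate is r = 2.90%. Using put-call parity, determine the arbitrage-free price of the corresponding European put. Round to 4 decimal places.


Answer: Put price = 0.1901

Derivation:
Put-call parity: C - P = S_0 * exp(-qT) - K * exp(-rT).
S_0 * exp(-qT) = 0.9300 * 1.00000000 = 0.93000000
K * exp(-rT) = 0.9200 * 0.94364995 = 0.86815795
P = C - S*exp(-qT) + K*exp(-rT)
P = 0.2519 - 0.93000000 + 0.86815795 = 0.1901


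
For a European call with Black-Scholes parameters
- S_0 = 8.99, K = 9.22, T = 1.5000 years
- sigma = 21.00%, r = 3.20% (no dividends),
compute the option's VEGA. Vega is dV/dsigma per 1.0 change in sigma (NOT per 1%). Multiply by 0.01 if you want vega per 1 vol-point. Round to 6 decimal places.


d1 = 0.2170046156; d2 = -0.0401918074
phi(d1) = 0.3896587064; exp(-qT) = 1.0000000000; exp(-rT) = 0.9531337871
Vega = S * exp(-qT) * phi(d1) * sqrt(T) = 8.9900 * 1.0000000000 * 0.3896587064 * 1.2247448714 = 4.290320

Answer: Vega = 4.290320


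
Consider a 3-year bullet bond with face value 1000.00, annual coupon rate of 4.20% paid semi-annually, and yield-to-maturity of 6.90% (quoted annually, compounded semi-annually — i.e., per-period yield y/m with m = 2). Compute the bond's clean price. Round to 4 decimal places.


Coupon per period c = face * coupon_rate / m = 21.000000
Periods per year m = 2; per-period yield y/m = 0.034500
Number of cashflows N = 6
Cashflows (t years, CF_t, discount factor 1/(1+y/m)^(m*t), PV):
  t = 0.5000: CF_t = 21.000000, DF = 0.966651, PV = 20.299662
  t = 1.0000: CF_t = 21.000000, DF = 0.934413, PV = 19.622679
  t = 1.5000: CF_t = 21.000000, DF = 0.903251, PV = 18.968274
  t = 2.0000: CF_t = 21.000000, DF = 0.873128, PV = 18.335692
  t = 2.5000: CF_t = 21.000000, DF = 0.844010, PV = 17.724207
  t = 3.0000: CF_t = 1021.000000, DF = 0.815863, PV = 832.995724
Price P = sum_t PV_t = 927.946238

Answer: Price = 927.9462


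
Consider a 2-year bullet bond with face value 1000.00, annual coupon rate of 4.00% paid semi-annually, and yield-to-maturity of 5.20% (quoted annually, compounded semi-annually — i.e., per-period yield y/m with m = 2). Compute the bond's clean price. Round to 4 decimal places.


Answer: Price = 977.4824

Derivation:
Coupon per period c = face * coupon_rate / m = 20.000000
Periods per year m = 2; per-period yield y/m = 0.026000
Number of cashflows N = 4
Cashflows (t years, CF_t, discount factor 1/(1+y/m)^(m*t), PV):
  t = 0.5000: CF_t = 20.000000, DF = 0.974659, PV = 19.493177
  t = 1.0000: CF_t = 20.000000, DF = 0.949960, PV = 18.999198
  t = 1.5000: CF_t = 20.000000, DF = 0.925887, PV = 18.517737
  t = 2.0000: CF_t = 1020.000000, DF = 0.902424, PV = 920.472310
Price P = sum_t PV_t = 977.482423


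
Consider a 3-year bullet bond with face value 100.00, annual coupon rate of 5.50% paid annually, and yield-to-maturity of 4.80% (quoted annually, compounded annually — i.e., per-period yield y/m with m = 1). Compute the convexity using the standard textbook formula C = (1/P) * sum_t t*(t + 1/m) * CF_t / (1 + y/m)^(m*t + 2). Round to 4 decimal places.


Answer: Convexity = 10.1886

Derivation:
Coupon per period c = face * coupon_rate / m = 5.500000
Periods per year m = 1; per-period yield y/m = 0.048000
Number of cashflows N = 3
Cashflows (t years, CF_t, discount factor 1/(1+y/m)^(m*t), PV):
  t = 1.0000: CF_t = 5.500000, DF = 0.954198, PV = 5.248092
  t = 2.0000: CF_t = 5.500000, DF = 0.910495, PV = 5.007721
  t = 3.0000: CF_t = 105.500000, DF = 0.868793, PV = 91.657628
Price P = sum_t PV_t = 101.913440
Convexity numerator sum_t t*(t + 1/m) * CF_t / (1+y/m)^(m*t + 2):
  t = 1.0000: term = 9.556719
  t = 2.0000: term = 27.357021
  t = 3.0000: term = 1001.445438
Convexity = (1/P) * sum = 1038.359179 / 101.913440 = 10.188638


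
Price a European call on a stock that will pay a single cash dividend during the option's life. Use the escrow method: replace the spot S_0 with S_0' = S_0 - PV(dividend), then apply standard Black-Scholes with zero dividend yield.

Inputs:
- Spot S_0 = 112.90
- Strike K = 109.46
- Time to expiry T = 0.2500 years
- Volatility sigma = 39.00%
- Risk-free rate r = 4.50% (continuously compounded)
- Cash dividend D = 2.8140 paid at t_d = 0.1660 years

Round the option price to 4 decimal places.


Answer: Price = 9.4478

Derivation:
PV(D) = D * exp(-r * t_d) = 2.8140 * 0.99255783 = 2.79305774
S_0' = S_0 - PV(D) = 112.9000 - 2.79305774 = 110.10694226
d1 = (ln(S_0'/K) + (r + sigma^2/2)*T) / (sigma*sqrt(T)) = 0.18541236
d2 = d1 - sigma*sqrt(T) = -0.00958764
exp(-rT) = 0.98881304
N(d1) = 0.57354719; N(d2) = 0.49617514
C = S_0' * N(d1) - K * exp(-rT) * N(d2) = 110.10694226 * 0.57354719 - 109.4600 * 0.98881304 * 0.49617514 = 9.4478


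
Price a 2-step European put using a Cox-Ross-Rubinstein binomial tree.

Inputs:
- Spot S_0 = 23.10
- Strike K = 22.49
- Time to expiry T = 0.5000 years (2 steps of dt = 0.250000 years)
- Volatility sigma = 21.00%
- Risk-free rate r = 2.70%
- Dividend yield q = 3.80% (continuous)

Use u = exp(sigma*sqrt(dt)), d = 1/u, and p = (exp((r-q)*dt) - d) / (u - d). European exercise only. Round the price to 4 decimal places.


dt = T/N = 0.250000
u = exp(sigma*sqrt(dt)) = 1.110711; d = 1/u = 0.900325
p = (exp((r-q)*dt) - d) / (u - d) = 0.460721
Discount per step: exp(-r*dt) = 0.993273
Stock lattice S(k, i) with i counting down-moves:
  k=0: S(0,0) = 23.1000
  k=1: S(1,0) = 25.6574; S(1,1) = 20.7975
  k=2: S(2,0) = 28.4980; S(2,1) = 23.1000; S(2,2) = 18.7245
Terminal payoffs V(N, i) = max(K - S_T, 0):
  V(2,0) = 0.000000; V(2,1) = 0.000000; V(2,2) = 3.765504
Backward induction: V(k, i) = exp(-r*dt) * [p * V(k+1, i) + (1-p) * V(k+1, i+1)].
  V(1,0) = exp(-r*dt) * [p*0.000000 + (1-p)*0.000000] = 0.000000
  V(1,1) = exp(-r*dt) * [p*0.000000 + (1-p)*3.765504] = 2.016997
  V(0,0) = exp(-r*dt) * [p*0.000000 + (1-p)*2.016997] = 1.080407

Answer: Price = V(0,0) = 1.0804


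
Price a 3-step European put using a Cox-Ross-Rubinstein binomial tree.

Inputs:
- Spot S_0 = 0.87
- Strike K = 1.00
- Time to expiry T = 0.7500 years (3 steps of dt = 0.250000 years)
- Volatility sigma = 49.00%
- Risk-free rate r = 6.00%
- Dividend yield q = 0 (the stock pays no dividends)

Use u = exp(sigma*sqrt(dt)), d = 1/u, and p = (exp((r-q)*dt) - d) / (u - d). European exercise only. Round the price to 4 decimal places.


Answer: Price = V(0,0) = 0.2040

Derivation:
dt = T/N = 0.250000
u = exp(sigma*sqrt(dt)) = 1.277621; d = 1/u = 0.782705
p = (exp((r-q)*dt) - d) / (u - d) = 0.469591
Discount per step: exp(-r*dt) = 0.985112
Stock lattice S(k, i) with i counting down-moves:
  k=0: S(0,0) = 0.8700
  k=1: S(1,0) = 1.1115; S(1,1) = 0.6810
  k=2: S(2,0) = 1.4201; S(2,1) = 0.8700; S(2,2) = 0.5330
  k=3: S(3,0) = 1.8144; S(3,1) = 1.1115; S(3,2) = 0.6810; S(3,3) = 0.4172
Terminal payoffs V(N, i) = max(K - S_T, 0):
  V(3,0) = 0.000000; V(3,1) = 0.000000; V(3,2) = 0.319047; V(3,3) = 0.582830
Backward induction: V(k, i) = exp(-r*dt) * [p * V(k+1, i) + (1-p) * V(k+1, i+1)].
  V(2,0) = exp(-r*dt) * [p*0.000000 + (1-p)*0.000000] = 0.000000
  V(2,1) = exp(-r*dt) * [p*0.000000 + (1-p)*0.319047] = 0.166706
  V(2,2) = exp(-r*dt) * [p*0.319047 + (1-p)*0.582830] = 0.452127
  V(1,0) = exp(-r*dt) * [p*0.000000 + (1-p)*0.166706] = 0.087106
  V(1,1) = exp(-r*dt) * [p*0.166706 + (1-p)*0.452127] = 0.313360
  V(0,0) = exp(-r*dt) * [p*0.087106 + (1-p)*0.313360] = 0.204030


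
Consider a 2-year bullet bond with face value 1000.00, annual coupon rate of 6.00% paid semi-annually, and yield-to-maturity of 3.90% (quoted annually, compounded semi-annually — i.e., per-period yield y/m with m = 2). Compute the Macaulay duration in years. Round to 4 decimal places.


Coupon per period c = face * coupon_rate / m = 30.000000
Periods per year m = 2; per-period yield y/m = 0.019500
Number of cashflows N = 4
Cashflows (t years, CF_t, discount factor 1/(1+y/m)^(m*t), PV):
  t = 0.5000: CF_t = 30.000000, DF = 0.980873, PV = 29.426189
  t = 1.0000: CF_t = 30.000000, DF = 0.962112, PV = 28.863354
  t = 1.5000: CF_t = 30.000000, DF = 0.943709, PV = 28.311284
  t = 2.0000: CF_t = 1030.000000, DF = 0.925659, PV = 953.428883
Price P = sum_t PV_t = 1040.029710
Macaulay numerator sum_t t * PV_t:
  t * PV_t at t = 0.5000: 14.713095
  t * PV_t at t = 1.0000: 28.863354
  t * PV_t at t = 1.5000: 42.466926
  t * PV_t at t = 2.0000: 1906.857766
Macaulay duration D = (sum_t t * PV_t) / P = 1992.901140 / 1040.029710 = 1.916196

Answer: Macaulay duration = 1.9162 years


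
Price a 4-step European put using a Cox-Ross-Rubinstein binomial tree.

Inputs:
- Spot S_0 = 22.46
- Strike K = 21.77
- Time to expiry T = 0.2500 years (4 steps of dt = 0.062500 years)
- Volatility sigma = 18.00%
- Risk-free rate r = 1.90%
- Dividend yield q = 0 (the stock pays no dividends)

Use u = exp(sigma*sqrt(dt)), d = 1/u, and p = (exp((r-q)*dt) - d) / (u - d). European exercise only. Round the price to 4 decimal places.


Answer: Price = V(0,0) = 0.4912

Derivation:
dt = T/N = 0.062500
u = exp(sigma*sqrt(dt)) = 1.046028; d = 1/u = 0.955997
p = (exp((r-q)*dt) - d) / (u - d) = 0.501950
Discount per step: exp(-r*dt) = 0.998813
Stock lattice S(k, i) with i counting down-moves:
  k=0: S(0,0) = 22.4600
  k=1: S(1,0) = 23.4938; S(1,1) = 21.4717
  k=2: S(2,0) = 24.5752; S(2,1) = 22.4600; S(2,2) = 20.5269
  k=3: S(3,0) = 25.7063; S(3,1) = 23.4938; S(3,2) = 21.4717; S(3,3) = 19.6237
  k=4: S(4,0) = 26.8895; S(4,1) = 24.5752; S(4,2) = 22.4600; S(4,3) = 20.5269; S(4,4) = 18.7602
Terminal payoffs V(N, i) = max(K - S_T, 0):
  V(4,0) = 0.000000; V(4,1) = 0.000000; V(4,2) = 0.000000; V(4,3) = 1.243106; V(4,4) = 3.009831
Backward induction: V(k, i) = exp(-r*dt) * [p * V(k+1, i) + (1-p) * V(k+1, i+1)].
  V(3,0) = exp(-r*dt) * [p*0.000000 + (1-p)*0.000000] = 0.000000
  V(3,1) = exp(-r*dt) * [p*0.000000 + (1-p)*0.000000] = 0.000000
  V(3,2) = exp(-r*dt) * [p*0.000000 + (1-p)*1.243106] = 0.618394
  V(3,3) = exp(-r*dt) * [p*1.243106 + (1-p)*3.009831] = 2.120504
  V(2,0) = exp(-r*dt) * [p*0.000000 + (1-p)*0.000000] = 0.000000
  V(2,1) = exp(-r*dt) * [p*0.000000 + (1-p)*0.618394] = 0.307626
  V(2,2) = exp(-r*dt) * [p*0.618394 + (1-p)*2.120504] = 1.364899
  V(1,0) = exp(-r*dt) * [p*0.000000 + (1-p)*0.307626] = 0.153031
  V(1,1) = exp(-r*dt) * [p*0.307626 + (1-p)*1.364899] = 0.833211
  V(0,0) = exp(-r*dt) * [p*0.153031 + (1-p)*0.833211] = 0.491211


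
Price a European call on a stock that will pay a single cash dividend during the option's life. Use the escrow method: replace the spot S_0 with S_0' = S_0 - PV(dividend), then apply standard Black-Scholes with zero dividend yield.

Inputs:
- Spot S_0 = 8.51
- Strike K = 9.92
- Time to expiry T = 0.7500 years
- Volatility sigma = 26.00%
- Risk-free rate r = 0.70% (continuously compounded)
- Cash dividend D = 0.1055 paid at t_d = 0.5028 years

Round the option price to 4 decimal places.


Answer: Price = 0.2857

Derivation:
PV(D) = D * exp(-r * t_d) = 0.1055 * 0.99648659 = 0.10512933
S_0' = S_0 - PV(D) = 8.5100 - 0.10512933 = 8.40487067
d1 = (ln(S_0'/K) + (r + sigma^2/2)*T) / (sigma*sqrt(T)) = -0.60018466
d2 = d1 - sigma*sqrt(T) = -0.82535127
exp(-rT) = 0.99476376
N(d1) = 0.27419159; N(d2) = 0.20458610
C = S_0' * N(d1) - K * exp(-rT) * N(d2) = 8.40487067 * 0.27419159 - 9.9200 * 0.99476376 * 0.20458610 = 0.2857


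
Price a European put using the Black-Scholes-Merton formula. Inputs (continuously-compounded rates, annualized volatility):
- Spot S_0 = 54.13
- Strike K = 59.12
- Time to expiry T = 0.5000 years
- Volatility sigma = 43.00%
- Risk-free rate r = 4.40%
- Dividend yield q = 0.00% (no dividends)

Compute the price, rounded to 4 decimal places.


d1 = (ln(S/K) + (r - q + 0.5*sigma^2) * T) / (sigma * sqrt(T)) = -0.06563173
d2 = d1 - sigma * sqrt(T) = -0.36968765
exp(-rT) = 0.97824024; exp(-qT) = 1.00000000
P = K * exp(-rT) * N(-d2) - S_0 * exp(-qT) * N(-d1)
N(-d1) = 0.52616449; N(-d2) = 0.64419238
P = 59.1200 * 0.97824024 * 0.64419238 - 54.1300 * 1.00000000 * 0.52616449 = 8.7747

Answer: Price = 8.7747


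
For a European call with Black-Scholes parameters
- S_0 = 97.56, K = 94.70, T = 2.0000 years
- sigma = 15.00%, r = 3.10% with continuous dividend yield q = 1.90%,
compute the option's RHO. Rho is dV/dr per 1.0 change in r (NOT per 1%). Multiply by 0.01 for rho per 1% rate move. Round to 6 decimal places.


d1 = 0.3594627911; d2 = 0.1473307568
phi(d1) = 0.3739828709; exp(-qT) = 0.9627129409; exp(-rT) = 0.9398828868
N(d2) = 0.5585645215
Rho = K*T*exp(-rT)*N(d2) = 94.7000 * 2.0000 * 0.9398828868 * 0.5585645215 = 99.432203

Answer: Rho = 99.432203


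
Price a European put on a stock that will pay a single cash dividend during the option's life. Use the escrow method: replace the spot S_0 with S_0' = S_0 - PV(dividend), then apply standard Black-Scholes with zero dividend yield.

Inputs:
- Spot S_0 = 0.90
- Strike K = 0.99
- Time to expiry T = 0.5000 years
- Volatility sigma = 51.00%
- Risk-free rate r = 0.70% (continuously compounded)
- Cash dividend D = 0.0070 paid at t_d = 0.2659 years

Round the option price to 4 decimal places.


Answer: Price = 0.1863

Derivation:
PV(D) = D * exp(-r * t_d) = 0.0070 * 0.99814043 = 0.00698698
S_0' = S_0 - PV(D) = 0.9000 - 0.00698698 = 0.89301302
d1 = (ln(S_0'/K) + (r + sigma^2/2)*T) / (sigma*sqrt(T)) = -0.09588586
d2 = d1 - sigma*sqrt(T) = -0.45651032
exp(-rT) = 0.99650612
N(-d1) = 0.53819439; N(-d2) = 0.67598847
P = K * exp(-rT) * N(-d2) - S_0' * N(-d1) = 0.9900 * 0.99650612 * 0.67598847 - 0.89301302 * 0.53819439 = 0.1863


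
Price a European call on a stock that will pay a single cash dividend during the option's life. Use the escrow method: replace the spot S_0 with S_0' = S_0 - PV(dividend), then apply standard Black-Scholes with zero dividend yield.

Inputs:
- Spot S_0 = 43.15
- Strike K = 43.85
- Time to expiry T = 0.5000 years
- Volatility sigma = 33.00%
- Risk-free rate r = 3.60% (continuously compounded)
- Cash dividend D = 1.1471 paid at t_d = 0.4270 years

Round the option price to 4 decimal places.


PV(D) = D * exp(-r * t_d) = 1.1471 * 0.98474555 = 1.12960162
S_0' = S_0 - PV(D) = 43.1500 - 1.12960162 = 42.02039838
d1 = (ln(S_0'/K) + (r + sigma^2/2)*T) / (sigma*sqrt(T)) = 0.01116568
d2 = d1 - sigma*sqrt(T) = -0.22217956
exp(-rT) = 0.98216103
N(d1) = 0.50445437; N(d2) = 0.41208705
C = S_0' * N(d1) - K * exp(-rT) * N(d2) = 42.02039838 * 0.50445437 - 43.8500 * 0.98216103 * 0.41208705 = 3.4497

Answer: Price = 3.4497


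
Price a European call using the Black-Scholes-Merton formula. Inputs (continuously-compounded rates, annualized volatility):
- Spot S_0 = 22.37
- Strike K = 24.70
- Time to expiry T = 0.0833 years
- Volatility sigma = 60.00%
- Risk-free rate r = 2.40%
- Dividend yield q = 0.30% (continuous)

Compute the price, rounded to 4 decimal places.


Answer: Price = 0.7277

Derivation:
d1 = (ln(S/K) + (r - q + 0.5*sigma^2) * T) / (sigma * sqrt(T)) = -0.47548051
d2 = d1 - sigma * sqrt(T) = -0.64865095
exp(-rT) = 0.99800280; exp(-qT) = 0.99975013
C = S_0 * exp(-qT) * N(d1) - K * exp(-rT) * N(d2)
N(d1) = 0.31722226; N(d2) = 0.25828201
C = 22.3700 * 0.99975013 * 0.31722226 - 24.7000 * 0.99800280 * 0.25828201 = 0.7277


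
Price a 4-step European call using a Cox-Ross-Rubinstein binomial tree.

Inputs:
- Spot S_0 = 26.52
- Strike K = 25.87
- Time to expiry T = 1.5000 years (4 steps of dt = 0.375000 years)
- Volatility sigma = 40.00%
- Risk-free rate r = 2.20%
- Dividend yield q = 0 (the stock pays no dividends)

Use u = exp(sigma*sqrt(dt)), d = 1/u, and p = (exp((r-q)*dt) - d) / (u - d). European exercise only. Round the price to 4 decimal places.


Answer: Price = V(0,0) = 5.5755

Derivation:
dt = T/N = 0.375000
u = exp(sigma*sqrt(dt)) = 1.277556; d = 1/u = 0.782744
p = (exp((r-q)*dt) - d) / (u - d) = 0.455809
Discount per step: exp(-r*dt) = 0.991784
Stock lattice S(k, i) with i counting down-moves:
  k=0: S(0,0) = 26.5200
  k=1: S(1,0) = 33.8808; S(1,1) = 20.7584
  k=2: S(2,0) = 43.2846; S(2,1) = 26.5200; S(2,2) = 16.2485
  k=3: S(3,0) = 55.2985; S(3,1) = 33.8808; S(3,2) = 20.7584; S(3,3) = 12.7184
  k=4: S(4,0) = 70.6470; S(4,1) = 43.2846; S(4,2) = 26.5200; S(4,3) = 16.2485; S(4,4) = 9.9553
Terminal payoffs V(N, i) = max(S_T - K, 0):
  V(4,0) = 44.776959; V(4,1) = 17.414609; V(4,2) = 0.650000; V(4,3) = 0.000000; V(4,4) = 0.000000
Backward induction: V(k, i) = exp(-r*dt) * [p * V(k+1, i) + (1-p) * V(k+1, i+1)].
  V(3,0) = exp(-r*dt) * [p*44.776959 + (1-p)*17.414609] = 29.641066
  V(3,1) = exp(-r*dt) * [p*17.414609 + (1-p)*0.650000] = 8.223338
  V(3,2) = exp(-r*dt) * [p*0.650000 + (1-p)*0.000000] = 0.293842
  V(3,3) = exp(-r*dt) * [p*0.000000 + (1-p)*0.000000] = 0.000000
  V(2,0) = exp(-r*dt) * [p*29.641066 + (1-p)*8.223338] = 17.837961
  V(2,1) = exp(-r*dt) * [p*8.223338 + (1-p)*0.293842] = 3.876068
  V(2,2) = exp(-r*dt) * [p*0.293842 + (1-p)*0.000000] = 0.132835
  V(1,0) = exp(-r*dt) * [p*17.837961 + (1-p)*3.876068] = 10.155893
  V(1,1) = exp(-r*dt) * [p*3.876068 + (1-p)*0.132835] = 1.823925
  V(0,0) = exp(-r*dt) * [p*10.155893 + (1-p)*1.823925] = 5.575524
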